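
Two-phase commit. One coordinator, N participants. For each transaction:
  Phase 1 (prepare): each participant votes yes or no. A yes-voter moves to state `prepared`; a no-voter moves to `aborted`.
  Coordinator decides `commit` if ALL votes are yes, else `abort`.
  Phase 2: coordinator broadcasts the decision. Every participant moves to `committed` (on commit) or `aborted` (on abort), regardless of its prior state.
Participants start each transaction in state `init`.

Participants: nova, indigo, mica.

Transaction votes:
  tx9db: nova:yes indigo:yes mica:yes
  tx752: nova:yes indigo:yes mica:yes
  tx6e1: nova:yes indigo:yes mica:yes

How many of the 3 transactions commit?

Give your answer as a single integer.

Answer: 3

Derivation:
tx9db: all yes -> commit (commits=1)
tx752: all yes -> commit (commits=2)
tx6e1: all yes -> commit (commits=3)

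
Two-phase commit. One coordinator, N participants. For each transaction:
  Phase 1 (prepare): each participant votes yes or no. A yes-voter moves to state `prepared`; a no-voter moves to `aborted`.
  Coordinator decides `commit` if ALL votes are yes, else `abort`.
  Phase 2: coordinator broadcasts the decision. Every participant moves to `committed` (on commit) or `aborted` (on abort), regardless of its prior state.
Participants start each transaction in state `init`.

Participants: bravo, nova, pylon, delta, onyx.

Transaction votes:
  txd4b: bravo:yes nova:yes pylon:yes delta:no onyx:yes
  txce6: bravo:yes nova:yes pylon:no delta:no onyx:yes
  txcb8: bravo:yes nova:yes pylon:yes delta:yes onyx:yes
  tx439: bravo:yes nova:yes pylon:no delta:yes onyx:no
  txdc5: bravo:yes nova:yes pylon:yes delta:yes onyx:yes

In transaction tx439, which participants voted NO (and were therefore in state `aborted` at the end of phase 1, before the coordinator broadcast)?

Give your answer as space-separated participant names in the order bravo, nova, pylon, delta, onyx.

Answer: pylon onyx

Derivation:
Txn tx439 phase 1: bravo yes -> prepared; nova yes -> prepared; pylon no -> aborted; delta yes -> prepared; onyx no -> aborted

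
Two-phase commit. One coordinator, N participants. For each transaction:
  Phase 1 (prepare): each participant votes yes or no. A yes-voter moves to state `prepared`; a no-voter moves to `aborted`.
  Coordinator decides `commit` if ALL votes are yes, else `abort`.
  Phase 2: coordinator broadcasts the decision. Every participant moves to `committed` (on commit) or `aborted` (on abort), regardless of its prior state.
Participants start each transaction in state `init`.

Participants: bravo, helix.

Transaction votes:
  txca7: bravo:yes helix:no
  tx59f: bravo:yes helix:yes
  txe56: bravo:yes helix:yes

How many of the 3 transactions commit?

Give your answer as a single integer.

txca7: no from helix -> abort (commits=0)
tx59f: all yes -> commit (commits=1)
txe56: all yes -> commit (commits=2)

Answer: 2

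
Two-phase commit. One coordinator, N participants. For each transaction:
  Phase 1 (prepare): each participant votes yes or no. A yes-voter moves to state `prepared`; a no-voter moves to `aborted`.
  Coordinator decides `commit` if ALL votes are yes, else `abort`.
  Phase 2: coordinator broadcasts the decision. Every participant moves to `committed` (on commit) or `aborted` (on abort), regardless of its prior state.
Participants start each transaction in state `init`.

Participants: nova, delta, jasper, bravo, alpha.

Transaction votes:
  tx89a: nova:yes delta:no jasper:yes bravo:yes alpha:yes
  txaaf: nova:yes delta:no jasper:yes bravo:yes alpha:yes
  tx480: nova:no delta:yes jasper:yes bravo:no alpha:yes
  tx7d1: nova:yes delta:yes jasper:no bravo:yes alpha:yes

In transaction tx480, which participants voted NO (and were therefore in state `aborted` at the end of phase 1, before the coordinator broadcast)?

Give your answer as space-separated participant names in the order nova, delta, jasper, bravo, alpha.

Answer: nova bravo

Derivation:
Txn tx480 phase 1: nova no -> aborted; delta yes -> prepared; jasper yes -> prepared; bravo no -> aborted; alpha yes -> prepared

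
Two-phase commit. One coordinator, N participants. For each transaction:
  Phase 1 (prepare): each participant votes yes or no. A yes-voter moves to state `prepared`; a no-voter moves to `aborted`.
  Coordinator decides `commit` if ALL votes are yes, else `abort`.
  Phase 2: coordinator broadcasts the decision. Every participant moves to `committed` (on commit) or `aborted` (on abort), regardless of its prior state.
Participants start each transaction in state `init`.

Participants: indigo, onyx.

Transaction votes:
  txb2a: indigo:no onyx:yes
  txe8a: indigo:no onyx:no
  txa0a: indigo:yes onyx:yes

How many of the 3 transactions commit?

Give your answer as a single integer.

Answer: 1

Derivation:
txb2a: no from indigo -> abort (commits=0)
txe8a: no from indigo, onyx -> abort (commits=0)
txa0a: all yes -> commit (commits=1)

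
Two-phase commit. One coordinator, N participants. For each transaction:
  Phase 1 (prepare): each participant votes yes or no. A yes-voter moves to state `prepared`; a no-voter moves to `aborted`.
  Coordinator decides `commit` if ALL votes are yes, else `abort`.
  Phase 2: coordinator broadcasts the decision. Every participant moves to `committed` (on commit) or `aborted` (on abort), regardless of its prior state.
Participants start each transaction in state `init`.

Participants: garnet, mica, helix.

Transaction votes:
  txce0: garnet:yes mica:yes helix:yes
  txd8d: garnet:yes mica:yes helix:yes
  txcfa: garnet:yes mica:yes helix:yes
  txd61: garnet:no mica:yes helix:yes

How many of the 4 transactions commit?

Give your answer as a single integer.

Answer: 3

Derivation:
txce0: all yes -> commit (commits=1)
txd8d: all yes -> commit (commits=2)
txcfa: all yes -> commit (commits=3)
txd61: no from garnet -> abort (commits=3)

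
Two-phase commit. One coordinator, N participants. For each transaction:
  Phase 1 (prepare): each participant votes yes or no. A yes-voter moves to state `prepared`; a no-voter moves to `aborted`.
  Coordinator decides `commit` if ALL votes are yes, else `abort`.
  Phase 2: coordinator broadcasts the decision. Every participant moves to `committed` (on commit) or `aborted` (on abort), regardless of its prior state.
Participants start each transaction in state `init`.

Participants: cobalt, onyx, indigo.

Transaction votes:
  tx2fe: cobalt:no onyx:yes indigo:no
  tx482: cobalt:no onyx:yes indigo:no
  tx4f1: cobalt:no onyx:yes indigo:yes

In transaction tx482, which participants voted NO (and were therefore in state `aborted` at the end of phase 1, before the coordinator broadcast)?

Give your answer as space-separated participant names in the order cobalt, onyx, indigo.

Txn tx482 phase 1: cobalt no -> aborted; onyx yes -> prepared; indigo no -> aborted

Answer: cobalt indigo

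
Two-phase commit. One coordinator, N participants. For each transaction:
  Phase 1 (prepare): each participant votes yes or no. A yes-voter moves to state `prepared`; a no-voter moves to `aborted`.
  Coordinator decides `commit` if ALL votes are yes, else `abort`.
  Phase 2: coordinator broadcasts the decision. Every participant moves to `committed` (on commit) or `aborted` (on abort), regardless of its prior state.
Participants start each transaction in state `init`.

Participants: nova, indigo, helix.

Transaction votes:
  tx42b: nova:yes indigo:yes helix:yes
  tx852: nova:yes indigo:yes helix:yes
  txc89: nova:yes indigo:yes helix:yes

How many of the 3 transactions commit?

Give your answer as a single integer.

tx42b: all yes -> commit (commits=1)
tx852: all yes -> commit (commits=2)
txc89: all yes -> commit (commits=3)

Answer: 3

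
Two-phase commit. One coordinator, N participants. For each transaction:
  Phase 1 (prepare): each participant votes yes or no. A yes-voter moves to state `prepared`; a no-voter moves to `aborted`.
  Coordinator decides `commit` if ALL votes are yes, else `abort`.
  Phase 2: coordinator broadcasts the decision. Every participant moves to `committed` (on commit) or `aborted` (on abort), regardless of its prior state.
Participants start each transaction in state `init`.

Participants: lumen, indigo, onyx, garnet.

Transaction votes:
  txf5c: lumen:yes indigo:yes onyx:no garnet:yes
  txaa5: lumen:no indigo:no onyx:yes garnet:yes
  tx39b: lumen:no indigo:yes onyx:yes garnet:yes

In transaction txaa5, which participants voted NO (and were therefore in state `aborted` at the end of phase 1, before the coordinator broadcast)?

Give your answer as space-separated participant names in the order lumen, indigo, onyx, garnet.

Answer: lumen indigo

Derivation:
Txn txaa5 phase 1: lumen no -> aborted; indigo no -> aborted; onyx yes -> prepared; garnet yes -> prepared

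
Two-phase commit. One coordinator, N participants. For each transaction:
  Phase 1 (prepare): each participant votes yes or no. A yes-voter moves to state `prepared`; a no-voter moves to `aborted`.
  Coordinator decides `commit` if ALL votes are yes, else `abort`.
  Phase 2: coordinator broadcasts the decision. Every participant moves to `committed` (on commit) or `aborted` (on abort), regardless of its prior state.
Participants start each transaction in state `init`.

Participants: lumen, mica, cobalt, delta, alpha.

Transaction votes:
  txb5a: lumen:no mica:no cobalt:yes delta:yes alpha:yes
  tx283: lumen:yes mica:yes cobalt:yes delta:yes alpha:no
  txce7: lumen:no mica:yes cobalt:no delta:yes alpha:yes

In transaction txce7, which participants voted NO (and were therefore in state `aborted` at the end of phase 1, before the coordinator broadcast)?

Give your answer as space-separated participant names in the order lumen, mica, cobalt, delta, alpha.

Answer: lumen cobalt

Derivation:
Txn txce7 phase 1: lumen no -> aborted; mica yes -> prepared; cobalt no -> aborted; delta yes -> prepared; alpha yes -> prepared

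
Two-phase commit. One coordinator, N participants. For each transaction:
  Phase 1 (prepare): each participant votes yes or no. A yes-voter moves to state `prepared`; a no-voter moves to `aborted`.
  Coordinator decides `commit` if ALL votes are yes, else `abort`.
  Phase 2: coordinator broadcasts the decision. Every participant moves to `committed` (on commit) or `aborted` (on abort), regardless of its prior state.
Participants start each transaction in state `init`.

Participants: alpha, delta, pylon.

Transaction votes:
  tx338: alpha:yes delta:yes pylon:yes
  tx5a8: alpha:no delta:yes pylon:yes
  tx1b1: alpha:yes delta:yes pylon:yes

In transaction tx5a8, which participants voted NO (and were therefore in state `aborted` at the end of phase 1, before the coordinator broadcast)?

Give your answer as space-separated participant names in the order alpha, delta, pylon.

Answer: alpha

Derivation:
Txn tx5a8 phase 1: alpha no -> aborted; delta yes -> prepared; pylon yes -> prepared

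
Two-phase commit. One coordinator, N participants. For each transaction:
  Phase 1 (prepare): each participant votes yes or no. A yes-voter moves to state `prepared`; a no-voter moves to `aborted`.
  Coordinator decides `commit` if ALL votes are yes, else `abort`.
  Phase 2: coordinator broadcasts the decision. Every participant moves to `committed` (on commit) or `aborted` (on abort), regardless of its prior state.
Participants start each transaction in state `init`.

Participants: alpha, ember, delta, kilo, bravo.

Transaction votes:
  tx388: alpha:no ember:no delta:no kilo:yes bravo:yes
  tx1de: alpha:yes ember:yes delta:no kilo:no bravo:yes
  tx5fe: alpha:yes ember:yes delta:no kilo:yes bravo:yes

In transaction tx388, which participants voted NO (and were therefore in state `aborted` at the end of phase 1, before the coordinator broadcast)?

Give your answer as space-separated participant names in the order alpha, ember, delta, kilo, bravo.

Answer: alpha ember delta

Derivation:
Txn tx388 phase 1: alpha no -> aborted; ember no -> aborted; delta no -> aborted; kilo yes -> prepared; bravo yes -> prepared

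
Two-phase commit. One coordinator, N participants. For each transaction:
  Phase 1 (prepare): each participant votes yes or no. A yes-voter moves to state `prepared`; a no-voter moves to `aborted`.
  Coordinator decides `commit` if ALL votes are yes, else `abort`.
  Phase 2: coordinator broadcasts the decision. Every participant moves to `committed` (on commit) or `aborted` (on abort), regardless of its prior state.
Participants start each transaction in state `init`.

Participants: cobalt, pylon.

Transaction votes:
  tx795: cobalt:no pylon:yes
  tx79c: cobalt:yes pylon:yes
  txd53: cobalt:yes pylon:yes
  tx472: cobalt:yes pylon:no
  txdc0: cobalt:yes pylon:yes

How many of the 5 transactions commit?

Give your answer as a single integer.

tx795: no from cobalt -> abort (commits=0)
tx79c: all yes -> commit (commits=1)
txd53: all yes -> commit (commits=2)
tx472: no from pylon -> abort (commits=2)
txdc0: all yes -> commit (commits=3)

Answer: 3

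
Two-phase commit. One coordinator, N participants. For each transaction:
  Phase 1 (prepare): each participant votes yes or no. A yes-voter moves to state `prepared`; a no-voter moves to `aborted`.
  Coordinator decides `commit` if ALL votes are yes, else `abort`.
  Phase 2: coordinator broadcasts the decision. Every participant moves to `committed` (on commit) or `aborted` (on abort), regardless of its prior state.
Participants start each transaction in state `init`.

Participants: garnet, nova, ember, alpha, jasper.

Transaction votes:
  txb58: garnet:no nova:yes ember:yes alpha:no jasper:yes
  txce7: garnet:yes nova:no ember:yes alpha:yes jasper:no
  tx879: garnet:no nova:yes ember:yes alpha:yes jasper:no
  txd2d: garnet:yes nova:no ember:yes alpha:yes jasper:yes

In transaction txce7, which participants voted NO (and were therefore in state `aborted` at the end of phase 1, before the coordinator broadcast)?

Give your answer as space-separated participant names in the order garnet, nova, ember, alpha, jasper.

Answer: nova jasper

Derivation:
Txn txce7 phase 1: garnet yes -> prepared; nova no -> aborted; ember yes -> prepared; alpha yes -> prepared; jasper no -> aborted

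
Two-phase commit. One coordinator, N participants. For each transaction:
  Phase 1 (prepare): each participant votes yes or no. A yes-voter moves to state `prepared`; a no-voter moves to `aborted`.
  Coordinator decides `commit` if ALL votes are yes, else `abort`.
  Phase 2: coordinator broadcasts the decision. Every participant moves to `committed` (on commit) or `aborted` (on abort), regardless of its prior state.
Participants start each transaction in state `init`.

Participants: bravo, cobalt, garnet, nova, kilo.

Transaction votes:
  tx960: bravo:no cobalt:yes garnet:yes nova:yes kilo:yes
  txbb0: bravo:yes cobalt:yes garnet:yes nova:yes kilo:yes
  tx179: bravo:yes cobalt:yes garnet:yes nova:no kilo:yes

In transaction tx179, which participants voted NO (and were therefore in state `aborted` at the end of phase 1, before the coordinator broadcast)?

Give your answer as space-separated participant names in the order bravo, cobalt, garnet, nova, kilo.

Txn tx179 phase 1: bravo yes -> prepared; cobalt yes -> prepared; garnet yes -> prepared; nova no -> aborted; kilo yes -> prepared

Answer: nova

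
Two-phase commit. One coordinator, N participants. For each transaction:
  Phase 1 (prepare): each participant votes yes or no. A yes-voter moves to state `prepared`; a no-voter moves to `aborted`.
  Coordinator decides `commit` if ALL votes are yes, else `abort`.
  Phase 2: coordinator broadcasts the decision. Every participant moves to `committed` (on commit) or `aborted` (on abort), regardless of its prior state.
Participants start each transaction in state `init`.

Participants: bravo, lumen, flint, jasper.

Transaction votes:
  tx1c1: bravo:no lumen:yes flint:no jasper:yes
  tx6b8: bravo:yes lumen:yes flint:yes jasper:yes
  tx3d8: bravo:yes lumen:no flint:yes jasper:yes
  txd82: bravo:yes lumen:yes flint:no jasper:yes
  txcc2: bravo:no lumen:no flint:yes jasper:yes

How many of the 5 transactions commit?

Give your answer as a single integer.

Answer: 1

Derivation:
tx1c1: no from bravo, flint -> abort (commits=0)
tx6b8: all yes -> commit (commits=1)
tx3d8: no from lumen -> abort (commits=1)
txd82: no from flint -> abort (commits=1)
txcc2: no from bravo, lumen -> abort (commits=1)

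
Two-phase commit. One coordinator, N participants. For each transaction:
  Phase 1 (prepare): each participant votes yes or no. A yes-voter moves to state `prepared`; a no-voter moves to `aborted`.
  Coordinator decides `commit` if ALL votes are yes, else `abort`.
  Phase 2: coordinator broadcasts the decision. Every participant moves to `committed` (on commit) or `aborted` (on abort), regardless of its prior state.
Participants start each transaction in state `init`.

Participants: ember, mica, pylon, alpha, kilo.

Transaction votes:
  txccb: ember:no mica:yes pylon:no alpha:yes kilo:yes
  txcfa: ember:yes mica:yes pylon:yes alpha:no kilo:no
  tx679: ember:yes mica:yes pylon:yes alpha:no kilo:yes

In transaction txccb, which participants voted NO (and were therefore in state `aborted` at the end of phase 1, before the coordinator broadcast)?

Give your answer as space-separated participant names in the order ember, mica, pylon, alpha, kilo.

Answer: ember pylon

Derivation:
Txn txccb phase 1: ember no -> aborted; mica yes -> prepared; pylon no -> aborted; alpha yes -> prepared; kilo yes -> prepared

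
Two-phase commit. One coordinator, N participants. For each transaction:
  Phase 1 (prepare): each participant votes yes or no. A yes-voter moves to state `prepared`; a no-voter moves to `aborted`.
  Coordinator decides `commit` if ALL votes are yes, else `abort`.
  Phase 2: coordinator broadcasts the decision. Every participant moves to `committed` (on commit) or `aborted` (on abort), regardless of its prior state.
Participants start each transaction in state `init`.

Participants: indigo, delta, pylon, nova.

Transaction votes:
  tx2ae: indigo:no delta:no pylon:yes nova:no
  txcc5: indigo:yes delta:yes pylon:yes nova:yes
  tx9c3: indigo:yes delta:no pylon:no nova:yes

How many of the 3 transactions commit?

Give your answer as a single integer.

tx2ae: no from indigo, delta, nova -> abort (commits=0)
txcc5: all yes -> commit (commits=1)
tx9c3: no from delta, pylon -> abort (commits=1)

Answer: 1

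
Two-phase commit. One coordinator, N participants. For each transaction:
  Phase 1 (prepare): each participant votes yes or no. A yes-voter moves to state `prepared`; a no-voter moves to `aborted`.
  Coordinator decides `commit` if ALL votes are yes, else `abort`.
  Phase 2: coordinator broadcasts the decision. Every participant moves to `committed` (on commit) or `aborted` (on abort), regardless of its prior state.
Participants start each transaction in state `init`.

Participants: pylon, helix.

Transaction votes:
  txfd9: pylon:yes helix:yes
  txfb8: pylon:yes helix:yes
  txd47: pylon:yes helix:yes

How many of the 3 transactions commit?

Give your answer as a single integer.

Answer: 3

Derivation:
txfd9: all yes -> commit (commits=1)
txfb8: all yes -> commit (commits=2)
txd47: all yes -> commit (commits=3)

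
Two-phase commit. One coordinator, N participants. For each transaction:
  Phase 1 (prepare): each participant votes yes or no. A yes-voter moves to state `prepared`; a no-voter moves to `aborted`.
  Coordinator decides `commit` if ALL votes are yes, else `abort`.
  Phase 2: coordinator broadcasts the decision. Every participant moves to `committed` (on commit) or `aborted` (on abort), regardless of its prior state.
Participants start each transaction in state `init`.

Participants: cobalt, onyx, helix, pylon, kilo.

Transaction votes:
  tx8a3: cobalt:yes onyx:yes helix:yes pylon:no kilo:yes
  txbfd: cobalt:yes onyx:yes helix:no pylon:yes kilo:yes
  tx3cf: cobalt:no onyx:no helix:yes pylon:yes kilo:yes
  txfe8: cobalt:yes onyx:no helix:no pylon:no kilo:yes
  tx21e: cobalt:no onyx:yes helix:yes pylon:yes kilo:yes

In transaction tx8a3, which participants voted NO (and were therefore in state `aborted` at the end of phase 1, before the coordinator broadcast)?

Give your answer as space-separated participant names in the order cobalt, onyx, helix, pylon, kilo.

Answer: pylon

Derivation:
Txn tx8a3 phase 1: cobalt yes -> prepared; onyx yes -> prepared; helix yes -> prepared; pylon no -> aborted; kilo yes -> prepared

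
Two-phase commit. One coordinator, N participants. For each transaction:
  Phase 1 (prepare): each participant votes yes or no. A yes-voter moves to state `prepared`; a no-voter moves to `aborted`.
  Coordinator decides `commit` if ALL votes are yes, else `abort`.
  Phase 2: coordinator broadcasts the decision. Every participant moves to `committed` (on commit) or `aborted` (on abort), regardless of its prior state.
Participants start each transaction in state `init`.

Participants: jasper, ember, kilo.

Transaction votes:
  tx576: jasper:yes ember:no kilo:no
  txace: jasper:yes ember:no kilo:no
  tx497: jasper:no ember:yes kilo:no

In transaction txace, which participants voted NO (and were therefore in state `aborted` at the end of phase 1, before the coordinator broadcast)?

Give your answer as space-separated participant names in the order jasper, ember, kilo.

Answer: ember kilo

Derivation:
Txn txace phase 1: jasper yes -> prepared; ember no -> aborted; kilo no -> aborted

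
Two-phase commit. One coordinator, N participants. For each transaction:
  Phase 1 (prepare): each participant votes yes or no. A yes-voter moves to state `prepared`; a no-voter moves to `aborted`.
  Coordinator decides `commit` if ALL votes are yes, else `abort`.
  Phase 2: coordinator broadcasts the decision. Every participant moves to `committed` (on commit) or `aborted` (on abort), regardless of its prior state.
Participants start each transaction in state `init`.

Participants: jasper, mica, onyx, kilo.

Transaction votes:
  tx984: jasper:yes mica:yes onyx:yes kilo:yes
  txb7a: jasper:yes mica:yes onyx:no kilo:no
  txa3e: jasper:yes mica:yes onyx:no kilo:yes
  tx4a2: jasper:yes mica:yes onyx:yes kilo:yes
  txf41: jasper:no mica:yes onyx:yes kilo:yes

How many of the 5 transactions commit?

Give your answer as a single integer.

tx984: all yes -> commit (commits=1)
txb7a: no from onyx, kilo -> abort (commits=1)
txa3e: no from onyx -> abort (commits=1)
tx4a2: all yes -> commit (commits=2)
txf41: no from jasper -> abort (commits=2)

Answer: 2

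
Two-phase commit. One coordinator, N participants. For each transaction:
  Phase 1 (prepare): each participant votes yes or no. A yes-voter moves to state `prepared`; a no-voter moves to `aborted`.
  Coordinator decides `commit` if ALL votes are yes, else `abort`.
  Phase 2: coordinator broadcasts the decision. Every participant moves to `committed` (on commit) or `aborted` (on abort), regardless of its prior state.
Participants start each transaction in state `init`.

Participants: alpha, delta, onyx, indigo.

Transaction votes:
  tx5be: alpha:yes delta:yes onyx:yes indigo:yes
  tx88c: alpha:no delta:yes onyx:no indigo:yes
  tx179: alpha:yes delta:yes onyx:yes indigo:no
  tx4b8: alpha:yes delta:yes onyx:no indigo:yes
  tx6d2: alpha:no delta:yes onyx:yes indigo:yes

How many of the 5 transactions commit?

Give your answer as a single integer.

Answer: 1

Derivation:
tx5be: all yes -> commit (commits=1)
tx88c: no from alpha, onyx -> abort (commits=1)
tx179: no from indigo -> abort (commits=1)
tx4b8: no from onyx -> abort (commits=1)
tx6d2: no from alpha -> abort (commits=1)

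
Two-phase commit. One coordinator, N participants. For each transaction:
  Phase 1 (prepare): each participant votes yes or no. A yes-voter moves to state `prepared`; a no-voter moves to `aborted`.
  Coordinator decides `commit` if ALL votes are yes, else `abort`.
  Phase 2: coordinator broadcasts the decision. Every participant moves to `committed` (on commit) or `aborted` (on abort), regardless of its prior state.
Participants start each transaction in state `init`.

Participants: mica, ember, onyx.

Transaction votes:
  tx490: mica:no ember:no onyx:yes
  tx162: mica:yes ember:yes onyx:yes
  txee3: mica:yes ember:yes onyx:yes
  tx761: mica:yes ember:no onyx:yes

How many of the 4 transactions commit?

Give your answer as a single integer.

Answer: 2

Derivation:
tx490: no from mica, ember -> abort (commits=0)
tx162: all yes -> commit (commits=1)
txee3: all yes -> commit (commits=2)
tx761: no from ember -> abort (commits=2)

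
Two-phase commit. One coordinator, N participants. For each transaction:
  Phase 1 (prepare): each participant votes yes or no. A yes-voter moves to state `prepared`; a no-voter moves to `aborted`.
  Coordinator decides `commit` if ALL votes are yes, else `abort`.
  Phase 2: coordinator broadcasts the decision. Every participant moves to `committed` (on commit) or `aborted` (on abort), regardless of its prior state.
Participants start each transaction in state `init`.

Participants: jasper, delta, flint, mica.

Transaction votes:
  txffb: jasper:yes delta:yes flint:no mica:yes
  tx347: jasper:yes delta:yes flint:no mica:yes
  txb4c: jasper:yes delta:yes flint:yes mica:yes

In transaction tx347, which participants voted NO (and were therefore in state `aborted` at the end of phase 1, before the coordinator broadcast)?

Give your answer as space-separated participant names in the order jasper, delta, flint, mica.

Answer: flint

Derivation:
Txn tx347 phase 1: jasper yes -> prepared; delta yes -> prepared; flint no -> aborted; mica yes -> prepared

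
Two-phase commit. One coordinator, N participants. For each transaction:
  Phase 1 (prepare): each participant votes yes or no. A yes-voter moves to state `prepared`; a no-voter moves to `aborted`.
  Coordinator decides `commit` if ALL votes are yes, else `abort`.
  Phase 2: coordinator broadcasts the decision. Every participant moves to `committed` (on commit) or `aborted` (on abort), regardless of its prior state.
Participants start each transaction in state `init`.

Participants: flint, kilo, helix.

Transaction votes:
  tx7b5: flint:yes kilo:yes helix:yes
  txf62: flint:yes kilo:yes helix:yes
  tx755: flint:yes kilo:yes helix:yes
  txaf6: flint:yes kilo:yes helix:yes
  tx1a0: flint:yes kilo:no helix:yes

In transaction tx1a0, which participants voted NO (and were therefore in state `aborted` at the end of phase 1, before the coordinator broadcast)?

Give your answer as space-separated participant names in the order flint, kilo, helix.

Answer: kilo

Derivation:
Txn tx1a0 phase 1: flint yes -> prepared; kilo no -> aborted; helix yes -> prepared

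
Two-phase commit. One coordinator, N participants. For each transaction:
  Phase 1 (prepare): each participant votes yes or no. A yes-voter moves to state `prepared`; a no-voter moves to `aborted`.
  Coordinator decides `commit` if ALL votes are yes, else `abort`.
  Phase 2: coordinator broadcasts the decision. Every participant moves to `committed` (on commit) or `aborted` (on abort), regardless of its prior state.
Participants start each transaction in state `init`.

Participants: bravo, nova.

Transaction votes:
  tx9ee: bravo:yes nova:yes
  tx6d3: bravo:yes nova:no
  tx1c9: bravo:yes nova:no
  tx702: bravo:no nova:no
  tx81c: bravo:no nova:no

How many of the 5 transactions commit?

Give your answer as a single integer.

Answer: 1

Derivation:
tx9ee: all yes -> commit (commits=1)
tx6d3: no from nova -> abort (commits=1)
tx1c9: no from nova -> abort (commits=1)
tx702: no from bravo, nova -> abort (commits=1)
tx81c: no from bravo, nova -> abort (commits=1)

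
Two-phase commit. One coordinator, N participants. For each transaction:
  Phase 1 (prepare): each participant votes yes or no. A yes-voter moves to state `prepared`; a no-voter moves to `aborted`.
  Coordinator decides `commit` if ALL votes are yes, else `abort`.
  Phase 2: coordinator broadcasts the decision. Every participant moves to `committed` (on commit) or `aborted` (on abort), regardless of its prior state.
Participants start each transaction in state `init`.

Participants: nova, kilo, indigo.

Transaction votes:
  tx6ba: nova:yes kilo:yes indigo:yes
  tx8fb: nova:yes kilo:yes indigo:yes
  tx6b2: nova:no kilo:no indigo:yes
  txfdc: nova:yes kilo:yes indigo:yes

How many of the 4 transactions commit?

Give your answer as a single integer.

Answer: 3

Derivation:
tx6ba: all yes -> commit (commits=1)
tx8fb: all yes -> commit (commits=2)
tx6b2: no from nova, kilo -> abort (commits=2)
txfdc: all yes -> commit (commits=3)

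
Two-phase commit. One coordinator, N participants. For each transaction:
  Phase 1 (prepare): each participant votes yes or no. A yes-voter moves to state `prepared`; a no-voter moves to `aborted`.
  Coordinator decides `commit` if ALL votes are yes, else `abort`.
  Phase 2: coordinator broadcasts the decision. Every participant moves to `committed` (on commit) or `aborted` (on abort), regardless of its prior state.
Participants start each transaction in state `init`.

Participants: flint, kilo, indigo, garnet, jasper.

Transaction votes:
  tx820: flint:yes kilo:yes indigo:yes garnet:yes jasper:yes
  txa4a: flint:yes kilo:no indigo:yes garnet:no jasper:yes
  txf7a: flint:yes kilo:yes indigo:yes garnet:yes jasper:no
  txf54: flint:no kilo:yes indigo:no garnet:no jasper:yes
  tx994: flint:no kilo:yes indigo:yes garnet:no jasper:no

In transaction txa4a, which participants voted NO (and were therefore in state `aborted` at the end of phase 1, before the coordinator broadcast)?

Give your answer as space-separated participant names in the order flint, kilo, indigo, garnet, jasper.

Answer: kilo garnet

Derivation:
Txn txa4a phase 1: flint yes -> prepared; kilo no -> aborted; indigo yes -> prepared; garnet no -> aborted; jasper yes -> prepared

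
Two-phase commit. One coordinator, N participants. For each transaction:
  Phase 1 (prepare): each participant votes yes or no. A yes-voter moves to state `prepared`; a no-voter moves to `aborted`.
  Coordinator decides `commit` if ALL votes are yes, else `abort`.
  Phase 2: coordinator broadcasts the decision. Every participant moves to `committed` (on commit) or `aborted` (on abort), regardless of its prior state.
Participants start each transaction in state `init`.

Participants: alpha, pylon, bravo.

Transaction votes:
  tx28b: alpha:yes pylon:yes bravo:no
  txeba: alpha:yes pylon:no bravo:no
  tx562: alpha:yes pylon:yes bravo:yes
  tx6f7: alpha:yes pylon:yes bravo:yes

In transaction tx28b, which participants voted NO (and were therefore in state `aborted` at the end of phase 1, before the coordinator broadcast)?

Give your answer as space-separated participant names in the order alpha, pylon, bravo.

Answer: bravo

Derivation:
Txn tx28b phase 1: alpha yes -> prepared; pylon yes -> prepared; bravo no -> aborted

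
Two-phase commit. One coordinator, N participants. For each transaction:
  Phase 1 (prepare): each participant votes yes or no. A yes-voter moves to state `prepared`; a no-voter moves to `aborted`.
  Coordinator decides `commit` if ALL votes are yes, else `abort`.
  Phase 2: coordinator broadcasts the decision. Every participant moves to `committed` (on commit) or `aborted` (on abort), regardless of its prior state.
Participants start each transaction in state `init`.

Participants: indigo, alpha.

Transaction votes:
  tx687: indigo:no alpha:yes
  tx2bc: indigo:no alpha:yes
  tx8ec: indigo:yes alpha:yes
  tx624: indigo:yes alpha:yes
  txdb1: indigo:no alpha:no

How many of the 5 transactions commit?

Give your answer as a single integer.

tx687: no from indigo -> abort (commits=0)
tx2bc: no from indigo -> abort (commits=0)
tx8ec: all yes -> commit (commits=1)
tx624: all yes -> commit (commits=2)
txdb1: no from indigo, alpha -> abort (commits=2)

Answer: 2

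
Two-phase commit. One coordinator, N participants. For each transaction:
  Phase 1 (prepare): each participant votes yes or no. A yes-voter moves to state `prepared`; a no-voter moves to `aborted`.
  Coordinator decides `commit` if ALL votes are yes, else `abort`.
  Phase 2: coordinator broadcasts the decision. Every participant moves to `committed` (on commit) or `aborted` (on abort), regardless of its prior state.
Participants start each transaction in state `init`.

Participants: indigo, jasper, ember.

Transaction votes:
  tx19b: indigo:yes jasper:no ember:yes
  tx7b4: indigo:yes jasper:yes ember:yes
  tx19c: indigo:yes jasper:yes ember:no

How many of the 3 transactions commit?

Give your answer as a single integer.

tx19b: no from jasper -> abort (commits=0)
tx7b4: all yes -> commit (commits=1)
tx19c: no from ember -> abort (commits=1)

Answer: 1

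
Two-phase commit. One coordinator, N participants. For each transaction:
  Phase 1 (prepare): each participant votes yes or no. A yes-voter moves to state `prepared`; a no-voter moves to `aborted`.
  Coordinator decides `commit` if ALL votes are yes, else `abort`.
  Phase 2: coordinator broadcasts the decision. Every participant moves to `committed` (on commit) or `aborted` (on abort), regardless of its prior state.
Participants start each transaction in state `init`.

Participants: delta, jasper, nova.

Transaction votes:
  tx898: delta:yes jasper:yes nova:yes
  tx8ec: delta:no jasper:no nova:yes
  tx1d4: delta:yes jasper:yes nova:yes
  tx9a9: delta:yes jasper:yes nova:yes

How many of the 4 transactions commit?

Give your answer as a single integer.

tx898: all yes -> commit (commits=1)
tx8ec: no from delta, jasper -> abort (commits=1)
tx1d4: all yes -> commit (commits=2)
tx9a9: all yes -> commit (commits=3)

Answer: 3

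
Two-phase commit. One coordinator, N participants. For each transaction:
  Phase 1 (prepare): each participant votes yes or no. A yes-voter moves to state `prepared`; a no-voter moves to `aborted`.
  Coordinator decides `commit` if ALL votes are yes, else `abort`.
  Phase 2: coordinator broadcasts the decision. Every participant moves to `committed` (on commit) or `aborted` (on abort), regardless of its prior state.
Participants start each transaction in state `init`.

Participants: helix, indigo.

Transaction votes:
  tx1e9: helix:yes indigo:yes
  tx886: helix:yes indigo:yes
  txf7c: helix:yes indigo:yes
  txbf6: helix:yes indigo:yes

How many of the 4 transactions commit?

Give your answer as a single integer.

Answer: 4

Derivation:
tx1e9: all yes -> commit (commits=1)
tx886: all yes -> commit (commits=2)
txf7c: all yes -> commit (commits=3)
txbf6: all yes -> commit (commits=4)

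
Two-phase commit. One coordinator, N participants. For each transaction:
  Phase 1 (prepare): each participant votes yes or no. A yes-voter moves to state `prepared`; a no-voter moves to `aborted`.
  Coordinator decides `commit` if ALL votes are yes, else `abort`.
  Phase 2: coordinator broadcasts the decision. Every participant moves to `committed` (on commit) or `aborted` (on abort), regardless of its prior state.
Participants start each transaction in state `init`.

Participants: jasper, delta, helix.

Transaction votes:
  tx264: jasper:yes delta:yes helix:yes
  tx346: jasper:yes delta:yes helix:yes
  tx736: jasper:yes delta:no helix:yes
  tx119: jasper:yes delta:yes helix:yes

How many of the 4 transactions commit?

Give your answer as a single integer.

tx264: all yes -> commit (commits=1)
tx346: all yes -> commit (commits=2)
tx736: no from delta -> abort (commits=2)
tx119: all yes -> commit (commits=3)

Answer: 3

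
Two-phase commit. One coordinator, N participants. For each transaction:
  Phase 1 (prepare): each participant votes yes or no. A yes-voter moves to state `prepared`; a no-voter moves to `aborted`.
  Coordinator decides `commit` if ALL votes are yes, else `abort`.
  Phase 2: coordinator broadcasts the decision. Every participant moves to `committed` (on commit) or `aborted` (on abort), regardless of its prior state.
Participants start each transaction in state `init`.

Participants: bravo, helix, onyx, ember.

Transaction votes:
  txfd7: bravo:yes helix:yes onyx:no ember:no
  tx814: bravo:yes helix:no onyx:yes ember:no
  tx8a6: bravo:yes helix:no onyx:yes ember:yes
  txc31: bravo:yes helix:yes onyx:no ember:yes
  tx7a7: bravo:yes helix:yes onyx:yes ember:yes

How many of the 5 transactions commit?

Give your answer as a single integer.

Answer: 1

Derivation:
txfd7: no from onyx, ember -> abort (commits=0)
tx814: no from helix, ember -> abort (commits=0)
tx8a6: no from helix -> abort (commits=0)
txc31: no from onyx -> abort (commits=0)
tx7a7: all yes -> commit (commits=1)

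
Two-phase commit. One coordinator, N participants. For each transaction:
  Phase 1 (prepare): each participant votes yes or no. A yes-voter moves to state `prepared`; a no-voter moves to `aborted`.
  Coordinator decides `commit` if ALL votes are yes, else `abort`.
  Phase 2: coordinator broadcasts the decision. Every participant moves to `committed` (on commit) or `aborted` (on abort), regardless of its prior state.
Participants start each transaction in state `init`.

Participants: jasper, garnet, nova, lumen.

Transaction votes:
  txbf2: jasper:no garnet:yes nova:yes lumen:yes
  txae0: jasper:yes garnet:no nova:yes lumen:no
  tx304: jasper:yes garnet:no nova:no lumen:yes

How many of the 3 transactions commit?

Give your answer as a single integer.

txbf2: no from jasper -> abort (commits=0)
txae0: no from garnet, lumen -> abort (commits=0)
tx304: no from garnet, nova -> abort (commits=0)

Answer: 0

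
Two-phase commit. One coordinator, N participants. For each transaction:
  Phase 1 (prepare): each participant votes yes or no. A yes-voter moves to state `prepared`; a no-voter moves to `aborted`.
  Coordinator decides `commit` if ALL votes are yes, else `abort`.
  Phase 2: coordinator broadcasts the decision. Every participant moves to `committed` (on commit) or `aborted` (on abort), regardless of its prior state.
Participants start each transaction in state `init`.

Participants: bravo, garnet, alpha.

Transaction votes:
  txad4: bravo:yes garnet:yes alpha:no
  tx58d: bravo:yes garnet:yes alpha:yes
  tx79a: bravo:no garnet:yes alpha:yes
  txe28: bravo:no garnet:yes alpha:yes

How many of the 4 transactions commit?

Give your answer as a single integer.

txad4: no from alpha -> abort (commits=0)
tx58d: all yes -> commit (commits=1)
tx79a: no from bravo -> abort (commits=1)
txe28: no from bravo -> abort (commits=1)

Answer: 1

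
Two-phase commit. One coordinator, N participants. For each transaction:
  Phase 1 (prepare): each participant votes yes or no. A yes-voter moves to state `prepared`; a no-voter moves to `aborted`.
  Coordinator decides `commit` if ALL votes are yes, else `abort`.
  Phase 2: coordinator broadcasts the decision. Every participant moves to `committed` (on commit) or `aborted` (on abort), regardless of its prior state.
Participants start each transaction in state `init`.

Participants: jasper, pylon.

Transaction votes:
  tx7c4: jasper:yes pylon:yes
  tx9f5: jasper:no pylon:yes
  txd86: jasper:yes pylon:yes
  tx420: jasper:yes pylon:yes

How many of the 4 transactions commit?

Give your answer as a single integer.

tx7c4: all yes -> commit (commits=1)
tx9f5: no from jasper -> abort (commits=1)
txd86: all yes -> commit (commits=2)
tx420: all yes -> commit (commits=3)

Answer: 3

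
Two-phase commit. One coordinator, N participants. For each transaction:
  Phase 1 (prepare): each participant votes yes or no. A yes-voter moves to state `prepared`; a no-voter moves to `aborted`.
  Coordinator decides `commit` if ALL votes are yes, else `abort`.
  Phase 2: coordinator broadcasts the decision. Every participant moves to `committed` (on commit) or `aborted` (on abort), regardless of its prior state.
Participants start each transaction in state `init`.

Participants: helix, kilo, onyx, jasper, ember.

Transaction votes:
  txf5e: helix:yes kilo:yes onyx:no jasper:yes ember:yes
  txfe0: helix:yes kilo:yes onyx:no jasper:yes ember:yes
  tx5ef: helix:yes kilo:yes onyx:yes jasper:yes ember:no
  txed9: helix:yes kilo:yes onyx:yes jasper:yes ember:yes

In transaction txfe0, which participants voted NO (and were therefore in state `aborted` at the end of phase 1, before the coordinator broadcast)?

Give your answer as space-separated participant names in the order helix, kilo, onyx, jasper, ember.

Txn txfe0 phase 1: helix yes -> prepared; kilo yes -> prepared; onyx no -> aborted; jasper yes -> prepared; ember yes -> prepared

Answer: onyx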